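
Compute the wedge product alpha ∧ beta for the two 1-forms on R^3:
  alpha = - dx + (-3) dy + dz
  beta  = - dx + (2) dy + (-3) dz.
alpha ∧ beta = (-5) dx ∧ dy + (4) dx ∧ dz + (7) dy ∧ dz

Distribute the wedge, using dx_i ∧ dx_j = -dx_j ∧ dx_i and dx_i ∧ dx_i = 0. For each pair (i, j) with i < j, the coefficient of dx_i ∧ dx_j in alpha ∧ beta is (alpha_i * beta_j - alpha_j * beta_i). Collecting: alpha ∧ beta = (-5) dx ∧ dy + (4) dx ∧ dz + (7) dy ∧ dz.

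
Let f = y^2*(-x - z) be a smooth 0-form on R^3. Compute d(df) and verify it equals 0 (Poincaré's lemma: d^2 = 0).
d(df) = 0

Step 1: df = sum_i (∂f/∂x_i) dx_i = (-y^2) dx + (2*y*(-x - z)) dy + (-y^2) dz.
Step 2: Apply d again. Using the 1-form formula, the coefficient of dx ∧ dy in d(df) is ∂^2 f/∂x ∂y - ∂^2 f/∂y ∂x = (-2*y) - (-2*y) = 0 (equality of mixed partials for smooth f).
Similarly for dx ∧ dz and dy ∧ dz — all coefficients vanish. So d(df) = 0.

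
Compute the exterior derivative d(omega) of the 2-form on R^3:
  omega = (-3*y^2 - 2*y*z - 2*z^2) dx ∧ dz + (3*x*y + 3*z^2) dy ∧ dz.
d(omega) = (9*y + 2*z) dx ∧ dy ∧ dz

For a 2-form omega = sum_{i<j} g_{ij} dx_i ∧ dx_j, the exterior derivative is
  d(omega) = sum_{i<j} d(g_{ij}) ∧ dx_i ∧ dx_j = sum_{i<j, k} (∂g_{ij}/∂x_k) dx_k ∧ dx_i ∧ dx_j.
Expand each term, using dx_k ∧ dx_i ∧ dx_j = sgn(permutation) dx_{(a)} ∧ dx_{(b)} ∧ dx_{(c)} with (a < b < c) sorted:
  d(-3*y^2 - 2*y*z - 2*z^2) includes (∂/∂y)(-3*y^2 - 2*y*z - 2*z^2) dy = (-6*y - 2*z) dy, which multiplied by dx ∧ dz gives (6*y + 2*z) dx ∧ dy ∧ dz
  d(3*x*y + 3*z^2) includes (∂/∂x)(3*x*y + 3*z^2) dx = (3*y) dx, which multiplied by dy ∧ dz gives (3*y) dx ∧ dy ∧ dz
Collecting like 3-forms: d(omega) = (9*y + 2*z) dx ∧ dy ∧ dz.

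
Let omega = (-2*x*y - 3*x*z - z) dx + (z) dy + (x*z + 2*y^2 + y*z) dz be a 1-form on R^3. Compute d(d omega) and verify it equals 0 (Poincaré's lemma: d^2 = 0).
d(d omega) = 0

Step 1: d omega = sum_{i<j} (∂f_j/∂x_i - ∂f_i/∂x_j) dx_i ∧ dx_j:
  coeff of dx ∧ dy: 2*x
  coeff of dx ∧ dz: 3*x + z + 1
  coeff of dy ∧ dz: 4*y + z - 1
Step 2: Apply d again to each 2-form coefficient. The only possible 3-form in R^3 is dx ∧ dy ∧ dz, with coefficient
  ∂(coeff of dy∧dz)/∂x - ∂(coeff of dx∧dz)/∂y + ∂(coeff of dx∧dy)/∂z
  = ∂/∂x (4*y + z - 1) - ∂/∂y (3*x + z + 1) + ∂/∂z (2*x).
Each of these terms simplifies to sums of mixed partials that cancel in pairs. The result is 0 (by equality of mixed partials for smooth functions — Schwarz / Clairaut).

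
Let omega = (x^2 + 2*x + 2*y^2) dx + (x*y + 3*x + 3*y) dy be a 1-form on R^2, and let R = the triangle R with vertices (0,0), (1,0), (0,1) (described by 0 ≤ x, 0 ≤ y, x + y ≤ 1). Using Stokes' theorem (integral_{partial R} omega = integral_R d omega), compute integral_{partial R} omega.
integral_(partial R) omega = 1

Stokes: integral_partial_R omega = integral_R d omega with d omega = (∂Q/∂x - ∂P/∂y) dx ∧ dy.
  ∂Q/∂x = y + 3
  ∂P/∂y = 4*y
  integrand = ∂Q/∂x - ∂P/∂y = 3 - 3*y.
Integrating over R: integral_0^1 integral_0^{1-x} (3 - 3*y) dy dx = 1.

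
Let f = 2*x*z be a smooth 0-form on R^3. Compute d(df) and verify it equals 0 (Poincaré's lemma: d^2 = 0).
d(df) = 0

Step 1: df = sum_i (∂f/∂x_i) dx_i = (2*z) dx + (0) dy + (2*x) dz.
Step 2: Apply d again. Using the 1-form formula, the coefficient of dx ∧ dy in d(df) is ∂^2 f/∂x ∂y - ∂^2 f/∂y ∂x = (0) - (0) = 0 (equality of mixed partials for smooth f).
Similarly for dx ∧ dz and dy ∧ dz — all coefficients vanish. So d(df) = 0.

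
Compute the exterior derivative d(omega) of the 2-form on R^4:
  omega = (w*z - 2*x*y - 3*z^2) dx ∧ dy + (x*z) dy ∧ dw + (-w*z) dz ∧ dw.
d(omega) = (w - 6*z) dx ∧ dy ∧ dz + (2*z) dx ∧ dy ∧ dw + (-x) dy ∧ dz ∧ dw

For a 2-form omega = sum_{i<j} g_{ij} dx_i ∧ dx_j, the exterior derivative is
  d(omega) = sum_{i<j} d(g_{ij}) ∧ dx_i ∧ dx_j = sum_{i<j, k} (∂g_{ij}/∂x_k) dx_k ∧ dx_i ∧ dx_j.
Expand each term, using dx_k ∧ dx_i ∧ dx_j = sgn(permutation) dx_{(a)} ∧ dx_{(b)} ∧ dx_{(c)} with (a < b < c) sorted:
  d(w*z - 2*x*y - 3*z^2) includes (∂/∂z)(w*z - 2*x*y - 3*z^2) dz = (w - 6*z) dz, which multiplied by dx ∧ dy gives (w - 6*z) dx ∧ dy ∧ dz
  d(w*z - 2*x*y - 3*z^2) includes (∂/∂w)(w*z - 2*x*y - 3*z^2) dw = (z) dw, which multiplied by dx ∧ dy gives (z) dx ∧ dy ∧ dw
  d(x*z) includes (∂/∂x)(x*z) dx = (z) dx, which multiplied by dy ∧ dw gives (z) dx ∧ dy ∧ dw
  d(x*z) includes (∂/∂z)(x*z) dz = (x) dz, which multiplied by dy ∧ dw gives (-x) dy ∧ dz ∧ dw
Collecting like 3-forms: d(omega) = (w - 6*z) dx ∧ dy ∧ dz + (2*z) dx ∧ dy ∧ dw + (-x) dy ∧ dz ∧ dw.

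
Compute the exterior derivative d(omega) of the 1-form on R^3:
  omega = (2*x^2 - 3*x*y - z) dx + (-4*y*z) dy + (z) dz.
d(omega) = (3*x) dx ∧ dy + (1) dx ∧ dz + (4*y) dy ∧ dz

For a 1-form omega = sum_i f_i dx_i, the exterior derivative is
  d(omega) = sum_{i < j} (∂f_j/∂x_i - ∂f_i/∂x_j) dx_i ∧ dx_j.
  coefficient of dx ∧ dy: ∂f_2/∂x - ∂f_1/∂y = ∂(-4*y*z)/∂x - ∂(2*x^2 - 3*x*y - z)/∂y = 3*x
  coefficient of dx ∧ dz: ∂f_3/∂x - ∂f_1/∂z = ∂(z)/∂x - ∂(2*x^2 - 3*x*y - z)/∂z = 1
  coefficient of dy ∧ dz: ∂f_3/∂y - ∂f_2/∂z = ∂(z)/∂y - ∂(-4*y*z)/∂z = 4*y
Assembling: d(omega) = (3*x) dx ∧ dy + (1) dx ∧ dz + (4*y) dy ∧ dz.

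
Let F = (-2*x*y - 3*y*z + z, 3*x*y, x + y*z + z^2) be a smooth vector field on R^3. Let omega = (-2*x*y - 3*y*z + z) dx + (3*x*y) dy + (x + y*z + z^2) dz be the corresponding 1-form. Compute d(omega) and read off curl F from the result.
d(omega) = (z) dy ∧ dz + (-3*y) dz ∧ dx + (2*x + 3*y + 3*z) dx ∧ dy; curl F = (z, -3*y, 2*x + 3*y + 3*z)

d omega = sum_{i<j} (∂f_j/∂x_i - ∂f_i/∂x_j) dx_i ∧ dx_j. Under the identification (dy ∧ dz, dz ∧ dx, dx ∧ dy) ↔ (e_x, e_y, e_z), the coefficients are exactly the components of curl F. Compute:
  ∂R/∂y - ∂Q/∂z = (z) - (0) = z
  ∂P/∂z - ∂R/∂x = (1 - 3*y) - (1) = -3*y
  ∂Q/∂x - ∂P/∂y = (3*y) - (-2*x - 3*z) = 2*x + 3*y + 3*z.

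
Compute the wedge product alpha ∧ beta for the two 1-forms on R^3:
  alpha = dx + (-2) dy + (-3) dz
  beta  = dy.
alpha ∧ beta = (1) dx ∧ dy + (3) dy ∧ dz

Distribute the wedge, using dx_i ∧ dx_j = -dx_j ∧ dx_i and dx_i ∧ dx_i = 0. For each pair (i, j) with i < j, the coefficient of dx_i ∧ dx_j in alpha ∧ beta is (alpha_i * beta_j - alpha_j * beta_i). Collecting: alpha ∧ beta = (1) dx ∧ dy + (3) dy ∧ dz.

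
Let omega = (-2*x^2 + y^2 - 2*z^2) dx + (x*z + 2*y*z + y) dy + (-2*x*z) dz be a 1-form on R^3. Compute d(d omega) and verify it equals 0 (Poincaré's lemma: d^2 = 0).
d(d omega) = 0

Step 1: d omega = sum_{i<j} (∂f_j/∂x_i - ∂f_i/∂x_j) dx_i ∧ dx_j:
  coeff of dx ∧ dy: -2*y + z
  coeff of dx ∧ dz: 2*z
  coeff of dy ∧ dz: -x - 2*y
Step 2: Apply d again to each 2-form coefficient. The only possible 3-form in R^3 is dx ∧ dy ∧ dz, with coefficient
  ∂(coeff of dy∧dz)/∂x - ∂(coeff of dx∧dz)/∂y + ∂(coeff of dx∧dy)/∂z
  = ∂/∂x (-x - 2*y) - ∂/∂y (2*z) + ∂/∂z (-2*y + z).
Each of these terms simplifies to sums of mixed partials that cancel in pairs. The result is 0 (by equality of mixed partials for smooth functions — Schwarz / Clairaut).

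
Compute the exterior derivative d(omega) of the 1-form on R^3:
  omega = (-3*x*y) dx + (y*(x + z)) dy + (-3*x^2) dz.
d(omega) = (3*x + y) dx ∧ dy + (-6*x) dx ∧ dz + (-y) dy ∧ dz

For a 1-form omega = sum_i f_i dx_i, the exterior derivative is
  d(omega) = sum_{i < j} (∂f_j/∂x_i - ∂f_i/∂x_j) dx_i ∧ dx_j.
  coefficient of dx ∧ dy: ∂f_2/∂x - ∂f_1/∂y = ∂(y*(x + z))/∂x - ∂(-3*x*y)/∂y = 3*x + y
  coefficient of dx ∧ dz: ∂f_3/∂x - ∂f_1/∂z = ∂(-3*x^2)/∂x - ∂(-3*x*y)/∂z = -6*x
  coefficient of dy ∧ dz: ∂f_3/∂y - ∂f_2/∂z = ∂(-3*x^2)/∂y - ∂(y*(x + z))/∂z = -y
Assembling: d(omega) = (3*x + y) dx ∧ dy + (-6*x) dx ∧ dz + (-y) dy ∧ dz.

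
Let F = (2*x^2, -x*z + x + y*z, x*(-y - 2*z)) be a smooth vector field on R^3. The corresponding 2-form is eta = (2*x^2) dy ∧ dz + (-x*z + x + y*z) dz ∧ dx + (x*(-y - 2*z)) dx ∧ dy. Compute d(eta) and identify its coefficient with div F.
d(eta) = (2*x + z) dx ∧ dy ∧ dz; div F = 2*x + z

For a 2-form in R^3 of the form above, applying d gives a 3-form with coefficient ∂P/∂x + ∂Q/∂y + ∂R/∂z:
  ∂P/∂x = 4*x
  ∂Q/∂y = z
  ∂R/∂z = -2*x
Sum = 2*x + z, which is exactly div F.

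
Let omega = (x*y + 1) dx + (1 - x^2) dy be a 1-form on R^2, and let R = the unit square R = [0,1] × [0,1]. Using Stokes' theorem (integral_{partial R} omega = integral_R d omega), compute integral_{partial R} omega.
integral_(partial R) omega = -3/2

Stokes: integral_partial_R omega = integral_R d omega with d omega = (∂Q/∂x - ∂P/∂y) dx ∧ dy.
  ∂Q/∂x = -2*x
  ∂P/∂y = x
  integrand = ∂Q/∂x - ∂P/∂y = -3*x.
Integrating over R: integral_0^1 integral_0^1 (-3*x) dx dy = -3/2.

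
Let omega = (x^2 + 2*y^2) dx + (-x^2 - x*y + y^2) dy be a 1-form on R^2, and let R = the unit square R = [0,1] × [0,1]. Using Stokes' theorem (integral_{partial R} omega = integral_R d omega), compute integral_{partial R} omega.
integral_(partial R) omega = -7/2

Stokes: integral_partial_R omega = integral_R d omega with d omega = (∂Q/∂x - ∂P/∂y) dx ∧ dy.
  ∂Q/∂x = -2*x - y
  ∂P/∂y = 4*y
  integrand = ∂Q/∂x - ∂P/∂y = -2*x - 5*y.
Integrating over R: integral_0^1 integral_0^1 (-2*x - 5*y) dx dy = -7/2.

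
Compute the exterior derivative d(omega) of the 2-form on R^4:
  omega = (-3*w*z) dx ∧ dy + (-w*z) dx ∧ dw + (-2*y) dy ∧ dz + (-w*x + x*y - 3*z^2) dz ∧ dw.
d(omega) = (-3*w) dx ∧ dy ∧ dz + (-3*z) dx ∧ dy ∧ dw + (y) dx ∧ dz ∧ dw + (x) dy ∧ dz ∧ dw

For a 2-form omega = sum_{i<j} g_{ij} dx_i ∧ dx_j, the exterior derivative is
  d(omega) = sum_{i<j} d(g_{ij}) ∧ dx_i ∧ dx_j = sum_{i<j, k} (∂g_{ij}/∂x_k) dx_k ∧ dx_i ∧ dx_j.
Expand each term, using dx_k ∧ dx_i ∧ dx_j = sgn(permutation) dx_{(a)} ∧ dx_{(b)} ∧ dx_{(c)} with (a < b < c) sorted:
  d(-3*w*z) includes (∂/∂z)(-3*w*z) dz = (-3*w) dz, which multiplied by dx ∧ dy gives (-3*w) dx ∧ dy ∧ dz
  d(-3*w*z) includes (∂/∂w)(-3*w*z) dw = (-3*z) dw, which multiplied by dx ∧ dy gives (-3*z) dx ∧ dy ∧ dw
  d(-w*z) includes (∂/∂z)(-w*z) dz = (-w) dz, which multiplied by dx ∧ dw gives (w) dx ∧ dz ∧ dw
  d(-w*x + x*y - 3*z^2) includes (∂/∂x)(-w*x + x*y - 3*z^2) dx = (-w + y) dx, which multiplied by dz ∧ dw gives (-w + y) dx ∧ dz ∧ dw
  d(-w*x + x*y - 3*z^2) includes (∂/∂y)(-w*x + x*y - 3*z^2) dy = (x) dy, which multiplied by dz ∧ dw gives (x) dy ∧ dz ∧ dw
Collecting like 3-forms: d(omega) = (-3*w) dx ∧ dy ∧ dz + (-3*z) dx ∧ dy ∧ dw + (y) dx ∧ dz ∧ dw + (x) dy ∧ dz ∧ dw.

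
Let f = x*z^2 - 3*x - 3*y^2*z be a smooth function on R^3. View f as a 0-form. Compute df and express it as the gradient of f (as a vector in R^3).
df = (z^2 - 3) dx + (-6*y*z) dy + (2*x*z - 3*y^2) dz; grad f = (z^2 - 3, -6*y*z, 2*x*z - 3*y^2)

For a 0-form f, d f = (∂f/∂x) dx + (∂f/∂y) dy + (∂f/∂z) dz. The components of the vector representation are exactly the entries of grad f in Cartesian coordinates:
  ∂f/∂x = z^2 - 3
  ∂f/∂y = -6*y*z
  ∂f/∂z = 2*x*z - 3*y^2.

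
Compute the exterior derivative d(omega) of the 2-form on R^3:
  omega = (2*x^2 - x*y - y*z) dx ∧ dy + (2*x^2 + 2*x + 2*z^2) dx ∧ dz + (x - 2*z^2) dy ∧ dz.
d(omega) = (1 - y) dx ∧ dy ∧ dz

For a 2-form omega = sum_{i<j} g_{ij} dx_i ∧ dx_j, the exterior derivative is
  d(omega) = sum_{i<j} d(g_{ij}) ∧ dx_i ∧ dx_j = sum_{i<j, k} (∂g_{ij}/∂x_k) dx_k ∧ dx_i ∧ dx_j.
Expand each term, using dx_k ∧ dx_i ∧ dx_j = sgn(permutation) dx_{(a)} ∧ dx_{(b)} ∧ dx_{(c)} with (a < b < c) sorted:
  d(2*x^2 - x*y - y*z) includes (∂/∂z)(2*x^2 - x*y - y*z) dz = (-y) dz, which multiplied by dx ∧ dy gives (-y) dx ∧ dy ∧ dz
  d(x - 2*z^2) includes (∂/∂x)(x - 2*z^2) dx = (1) dx, which multiplied by dy ∧ dz gives (1) dx ∧ dy ∧ dz
Collecting like 3-forms: d(omega) = (1 - y) dx ∧ dy ∧ dz.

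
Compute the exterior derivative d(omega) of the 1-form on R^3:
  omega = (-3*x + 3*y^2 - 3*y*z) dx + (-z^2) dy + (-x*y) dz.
d(omega) = (-6*y + 3*z) dx ∧ dy + (2*y) dx ∧ dz + (-x + 2*z) dy ∧ dz

For a 1-form omega = sum_i f_i dx_i, the exterior derivative is
  d(omega) = sum_{i < j} (∂f_j/∂x_i - ∂f_i/∂x_j) dx_i ∧ dx_j.
  coefficient of dx ∧ dy: ∂f_2/∂x - ∂f_1/∂y = ∂(-z^2)/∂x - ∂(-3*x + 3*y^2 - 3*y*z)/∂y = -6*y + 3*z
  coefficient of dx ∧ dz: ∂f_3/∂x - ∂f_1/∂z = ∂(-x*y)/∂x - ∂(-3*x + 3*y^2 - 3*y*z)/∂z = 2*y
  coefficient of dy ∧ dz: ∂f_3/∂y - ∂f_2/∂z = ∂(-x*y)/∂y - ∂(-z^2)/∂z = -x + 2*z
Assembling: d(omega) = (-6*y + 3*z) dx ∧ dy + (2*y) dx ∧ dz + (-x + 2*z) dy ∧ dz.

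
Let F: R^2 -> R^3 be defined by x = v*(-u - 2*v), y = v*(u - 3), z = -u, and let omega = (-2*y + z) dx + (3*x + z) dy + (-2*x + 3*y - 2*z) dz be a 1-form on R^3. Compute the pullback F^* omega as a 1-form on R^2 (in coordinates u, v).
F^* omega = (-u*v^2 - 5*u*v - 2*u - 6*v^3 - 10*v^2 + 9*v) du + (-u^2*v + 2*u*v^2 + 7*u*v + 3*u - 6*v^2) dv

Using F^*(f dg) = (f ∘ F) d(g ∘ F), substitute each coordinate x_i by F_i(u, v) in f_i, and replace dx_i by d F_i = (∂F_i/∂u) du + (∂F_i/∂v) dv.
  For the x component: f_1(F) = -2*u*v - u + 6*v; d F_1 = (-v) du + (-u - 4*v) dv
  For the y component: f_2(F) = -3*u*v - u - 6*v^2; d F_2 = (v) du + (u - 3) dv
  For the z component: f_3(F) = 5*u*v + 2*u + 4*v^2 - 9*v; d F_3 = (-1) du + (0) dv
Combining and collecting du, dv coefficients:
  coeff of du: -u*v^2 - 5*u*v - 2*u - 6*v^3 - 10*v^2 + 9*v
  coeff of dv: -u^2*v + 2*u*v^2 + 7*u*v + 3*u - 6*v^2
F^* omega = (-u*v^2 - 5*u*v - 2*u - 6*v^3 - 10*v^2 + 9*v) du + (-u^2*v + 2*u*v^2 + 7*u*v + 3*u - 6*v^2) dv.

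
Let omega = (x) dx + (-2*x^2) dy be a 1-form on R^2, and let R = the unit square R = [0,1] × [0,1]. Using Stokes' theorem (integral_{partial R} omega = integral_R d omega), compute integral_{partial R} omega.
integral_(partial R) omega = -2

Stokes: integral_partial_R omega = integral_R d omega with d omega = (∂Q/∂x - ∂P/∂y) dx ∧ dy.
  ∂Q/∂x = -4*x
  ∂P/∂y = 0
  integrand = ∂Q/∂x - ∂P/∂y = -4*x.
Integrating over R: integral_0^1 integral_0^1 (-4*x) dx dy = -2.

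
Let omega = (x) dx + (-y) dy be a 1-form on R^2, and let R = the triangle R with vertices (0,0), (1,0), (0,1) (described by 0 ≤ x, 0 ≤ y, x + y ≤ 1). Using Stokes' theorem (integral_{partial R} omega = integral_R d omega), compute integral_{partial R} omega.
integral_(partial R) omega = 0

Stokes: integral_partial_R omega = integral_R d omega with d omega = (∂Q/∂x - ∂P/∂y) dx ∧ dy.
  ∂Q/∂x = 0
  ∂P/∂y = 0
  integrand = ∂Q/∂x - ∂P/∂y = 0.
Integrating over R: integral_0^1 integral_0^{1-x} (0) dy dx = 0.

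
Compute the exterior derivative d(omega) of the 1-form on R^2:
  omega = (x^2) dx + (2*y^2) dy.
d(omega) = 0

For a 1-form omega = sum_i f_i dx_i, the exterior derivative is
  d(omega) = sum_{i < j} (∂f_j/∂x_i - ∂f_i/∂x_j) dx_i ∧ dx_j.

Assembling: d(omega) = 0.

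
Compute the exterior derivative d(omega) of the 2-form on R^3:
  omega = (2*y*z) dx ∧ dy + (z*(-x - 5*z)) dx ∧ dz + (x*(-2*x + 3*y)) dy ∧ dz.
d(omega) = (-4*x + 5*y) dx ∧ dy ∧ dz

For a 2-form omega = sum_{i<j} g_{ij} dx_i ∧ dx_j, the exterior derivative is
  d(omega) = sum_{i<j} d(g_{ij}) ∧ dx_i ∧ dx_j = sum_{i<j, k} (∂g_{ij}/∂x_k) dx_k ∧ dx_i ∧ dx_j.
Expand each term, using dx_k ∧ dx_i ∧ dx_j = sgn(permutation) dx_{(a)} ∧ dx_{(b)} ∧ dx_{(c)} with (a < b < c) sorted:
  d(2*y*z) includes (∂/∂z)(2*y*z) dz = (2*y) dz, which multiplied by dx ∧ dy gives (2*y) dx ∧ dy ∧ dz
  d(x*(-2*x + 3*y)) includes (∂/∂x)(x*(-2*x + 3*y)) dx = (-4*x + 3*y) dx, which multiplied by dy ∧ dz gives (-4*x + 3*y) dx ∧ dy ∧ dz
Collecting like 3-forms: d(omega) = (-4*x + 5*y) dx ∧ dy ∧ dz.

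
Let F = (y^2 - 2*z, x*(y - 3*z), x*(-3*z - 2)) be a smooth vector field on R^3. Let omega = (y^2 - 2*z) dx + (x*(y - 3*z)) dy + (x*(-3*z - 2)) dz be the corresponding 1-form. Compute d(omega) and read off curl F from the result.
d(omega) = (3*x) dy ∧ dz + (3*z) dz ∧ dx + (-y - 3*z) dx ∧ dy; curl F = (3*x, 3*z, -y - 3*z)

d omega = sum_{i<j} (∂f_j/∂x_i - ∂f_i/∂x_j) dx_i ∧ dx_j. Under the identification (dy ∧ dz, dz ∧ dx, dx ∧ dy) ↔ (e_x, e_y, e_z), the coefficients are exactly the components of curl F. Compute:
  ∂R/∂y - ∂Q/∂z = (0) - (-3*x) = 3*x
  ∂P/∂z - ∂R/∂x = (-2) - (-3*z - 2) = 3*z
  ∂Q/∂x - ∂P/∂y = (y - 3*z) - (2*y) = -y - 3*z.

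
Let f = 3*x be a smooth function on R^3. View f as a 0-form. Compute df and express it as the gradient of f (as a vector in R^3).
df = (3) dx + (0) dy + (0) dz; grad f = (3, 0, 0)

For a 0-form f, d f = (∂f/∂x) dx + (∂f/∂y) dy + (∂f/∂z) dz. The components of the vector representation are exactly the entries of grad f in Cartesian coordinates:
  ∂f/∂x = 3
  ∂f/∂y = 0
  ∂f/∂z = 0.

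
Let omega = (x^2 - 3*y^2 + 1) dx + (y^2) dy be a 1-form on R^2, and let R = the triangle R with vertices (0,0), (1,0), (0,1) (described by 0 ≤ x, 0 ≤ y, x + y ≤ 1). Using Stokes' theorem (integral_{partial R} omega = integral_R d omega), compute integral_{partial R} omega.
integral_(partial R) omega = 1

Stokes: integral_partial_R omega = integral_R d omega with d omega = (∂Q/∂x - ∂P/∂y) dx ∧ dy.
  ∂Q/∂x = 0
  ∂P/∂y = -6*y
  integrand = ∂Q/∂x - ∂P/∂y = 6*y.
Integrating over R: integral_0^1 integral_0^{1-x} (6*y) dy dx = 1.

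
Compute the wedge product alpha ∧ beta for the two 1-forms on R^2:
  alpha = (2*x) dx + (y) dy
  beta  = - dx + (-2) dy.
alpha ∧ beta = (-4*x + y) dx ∧ dy

Distribute the wedge, using dx_i ∧ dx_j = -dx_j ∧ dx_i and dx_i ∧ dx_i = 0. For each pair (i, j) with i < j, the coefficient of dx_i ∧ dx_j in alpha ∧ beta is (alpha_i * beta_j - alpha_j * beta_i). Collecting: alpha ∧ beta = (-4*x + y) dx ∧ dy.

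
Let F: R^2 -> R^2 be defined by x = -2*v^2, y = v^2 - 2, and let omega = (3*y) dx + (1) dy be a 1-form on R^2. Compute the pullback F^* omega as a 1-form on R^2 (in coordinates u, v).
F^* omega = (-12*v^3 + 26*v) dv

Using F^*(f dg) = (f ∘ F) d(g ∘ F), substitute each coordinate x_i by F_i(u, v) in f_i, and replace dx_i by d F_i = (∂F_i/∂u) du + (∂F_i/∂v) dv.
  For the x component: f_1(F) = 3*v^2 - 6; d F_1 = (0) du + (-4*v) dv
  For the y component: f_2(F) = 1; d F_2 = (0) du + (2*v) dv
Combining and collecting du, dv coefficients:
  coeff of du: 0
  coeff of dv: -12*v^3 + 26*v
F^* omega = (-12*v^3 + 26*v) dv.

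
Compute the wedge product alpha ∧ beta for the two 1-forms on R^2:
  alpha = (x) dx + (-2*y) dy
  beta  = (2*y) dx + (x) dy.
alpha ∧ beta = (x^2 + 4*y^2) dx ∧ dy

Distribute the wedge, using dx_i ∧ dx_j = -dx_j ∧ dx_i and dx_i ∧ dx_i = 0. For each pair (i, j) with i < j, the coefficient of dx_i ∧ dx_j in alpha ∧ beta is (alpha_i * beta_j - alpha_j * beta_i). Collecting: alpha ∧ beta = (x^2 + 4*y^2) dx ∧ dy.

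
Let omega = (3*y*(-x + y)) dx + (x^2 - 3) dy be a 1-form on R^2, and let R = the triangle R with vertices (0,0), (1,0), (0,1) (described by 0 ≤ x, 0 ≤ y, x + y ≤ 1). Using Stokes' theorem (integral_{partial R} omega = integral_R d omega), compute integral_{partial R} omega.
integral_(partial R) omega = -1/6

Stokes: integral_partial_R omega = integral_R d omega with d omega = (∂Q/∂x - ∂P/∂y) dx ∧ dy.
  ∂Q/∂x = 2*x
  ∂P/∂y = -3*x + 6*y
  integrand = ∂Q/∂x - ∂P/∂y = 5*x - 6*y.
Integrating over R: integral_0^1 integral_0^{1-x} (5*x - 6*y) dy dx = -1/6.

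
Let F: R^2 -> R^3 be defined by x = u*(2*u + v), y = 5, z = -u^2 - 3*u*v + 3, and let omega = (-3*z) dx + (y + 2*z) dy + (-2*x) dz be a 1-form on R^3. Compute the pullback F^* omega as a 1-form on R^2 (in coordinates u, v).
F^* omega = (20*u^3 + 55*u^2*v + 15*u*v^2 - 36*u - 9*v) du + (3*u*(5*u^2 + 5*u*v - 3)) dv

Using F^*(f dg) = (f ∘ F) d(g ∘ F), substitute each coordinate x_i by F_i(u, v) in f_i, and replace dx_i by d F_i = (∂F_i/∂u) du + (∂F_i/∂v) dv.
  For the x component: f_1(F) = 3*u^2 + 9*u*v - 9; d F_1 = (4*u + v) du + (u) dv
  For the y component: f_2(F) = -2*u^2 - 6*u*v + 11; d F_2 = (0) du + (0) dv
  For the z component: f_3(F) = 2*u*(-2*u - v); d F_3 = (-2*u - 3*v) du + (-3*u) dv
Combining and collecting du, dv coefficients:
  coeff of du: 20*u^3 + 55*u^2*v + 15*u*v^2 - 36*u - 9*v
  coeff of dv: 3*u*(5*u^2 + 5*u*v - 3)
F^* omega = (20*u^3 + 55*u^2*v + 15*u*v^2 - 36*u - 9*v) du + (3*u*(5*u^2 + 5*u*v - 3)) dv.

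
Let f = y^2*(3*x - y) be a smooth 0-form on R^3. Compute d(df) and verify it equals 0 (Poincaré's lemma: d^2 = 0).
d(df) = 0

Step 1: df = sum_i (∂f/∂x_i) dx_i = (3*y^2) dx + (3*y*(2*x - y)) dy + (0) dz.
Step 2: Apply d again. Using the 1-form formula, the coefficient of dx ∧ dy in d(df) is ∂^2 f/∂x ∂y - ∂^2 f/∂y ∂x = (6*y) - (6*y) = 0 (equality of mixed partials for smooth f).
Similarly for dx ∧ dz and dy ∧ dz — all coefficients vanish. So d(df) = 0.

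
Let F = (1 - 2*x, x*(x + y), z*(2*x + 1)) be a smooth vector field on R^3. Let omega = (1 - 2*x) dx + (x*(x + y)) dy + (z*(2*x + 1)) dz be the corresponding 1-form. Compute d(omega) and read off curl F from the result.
d(omega) = (0) dy ∧ dz + (-2*z) dz ∧ dx + (2*x + y) dx ∧ dy; curl F = (0, -2*z, 2*x + y)

d omega = sum_{i<j} (∂f_j/∂x_i - ∂f_i/∂x_j) dx_i ∧ dx_j. Under the identification (dy ∧ dz, dz ∧ dx, dx ∧ dy) ↔ (e_x, e_y, e_z), the coefficients are exactly the components of curl F. Compute:
  ∂R/∂y - ∂Q/∂z = (0) - (0) = 0
  ∂P/∂z - ∂R/∂x = (0) - (2*z) = -2*z
  ∂Q/∂x - ∂P/∂y = (2*x + y) - (0) = 2*x + y.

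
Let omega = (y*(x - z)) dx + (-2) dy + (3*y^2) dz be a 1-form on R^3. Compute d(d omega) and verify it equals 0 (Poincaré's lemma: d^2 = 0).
d(d omega) = 0

Step 1: d omega = sum_{i<j} (∂f_j/∂x_i - ∂f_i/∂x_j) dx_i ∧ dx_j:
  coeff of dx ∧ dy: -x + z
  coeff of dx ∧ dz: y
  coeff of dy ∧ dz: 6*y
Step 2: Apply d again to each 2-form coefficient. The only possible 3-form in R^3 is dx ∧ dy ∧ dz, with coefficient
  ∂(coeff of dy∧dz)/∂x - ∂(coeff of dx∧dz)/∂y + ∂(coeff of dx∧dy)/∂z
  = ∂/∂x (6*y) - ∂/∂y (y) + ∂/∂z (-x + z).
Each of these terms simplifies to sums of mixed partials that cancel in pairs. The result is 0 (by equality of mixed partials for smooth functions — Schwarz / Clairaut).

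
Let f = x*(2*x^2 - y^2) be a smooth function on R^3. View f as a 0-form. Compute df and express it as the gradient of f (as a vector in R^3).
df = (6*x^2 - y^2) dx + (-2*x*y) dy + (0) dz; grad f = (6*x^2 - y^2, -2*x*y, 0)

For a 0-form f, d f = (∂f/∂x) dx + (∂f/∂y) dy + (∂f/∂z) dz. The components of the vector representation are exactly the entries of grad f in Cartesian coordinates:
  ∂f/∂x = 6*x^2 - y^2
  ∂f/∂y = -2*x*y
  ∂f/∂z = 0.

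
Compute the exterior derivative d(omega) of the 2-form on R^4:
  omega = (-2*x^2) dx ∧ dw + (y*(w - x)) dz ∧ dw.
d(omega) = (-y) dx ∧ dz ∧ dw + (w - x) dy ∧ dz ∧ dw

For a 2-form omega = sum_{i<j} g_{ij} dx_i ∧ dx_j, the exterior derivative is
  d(omega) = sum_{i<j} d(g_{ij}) ∧ dx_i ∧ dx_j = sum_{i<j, k} (∂g_{ij}/∂x_k) dx_k ∧ dx_i ∧ dx_j.
Expand each term, using dx_k ∧ dx_i ∧ dx_j = sgn(permutation) dx_{(a)} ∧ dx_{(b)} ∧ dx_{(c)} with (a < b < c) sorted:
  d(y*(w - x)) includes (∂/∂x)(y*(w - x)) dx = (-y) dx, which multiplied by dz ∧ dw gives (-y) dx ∧ dz ∧ dw
  d(y*(w - x)) includes (∂/∂y)(y*(w - x)) dy = (w - x) dy, which multiplied by dz ∧ dw gives (w - x) dy ∧ dz ∧ dw
Collecting like 3-forms: d(omega) = (-y) dx ∧ dz ∧ dw + (w - x) dy ∧ dz ∧ dw.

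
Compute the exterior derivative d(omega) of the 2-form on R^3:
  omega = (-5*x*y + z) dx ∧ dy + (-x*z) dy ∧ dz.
d(omega) = (1 - z) dx ∧ dy ∧ dz

For a 2-form omega = sum_{i<j} g_{ij} dx_i ∧ dx_j, the exterior derivative is
  d(omega) = sum_{i<j} d(g_{ij}) ∧ dx_i ∧ dx_j = sum_{i<j, k} (∂g_{ij}/∂x_k) dx_k ∧ dx_i ∧ dx_j.
Expand each term, using dx_k ∧ dx_i ∧ dx_j = sgn(permutation) dx_{(a)} ∧ dx_{(b)} ∧ dx_{(c)} with (a < b < c) sorted:
  d(-5*x*y + z) includes (∂/∂z)(-5*x*y + z) dz = (1) dz, which multiplied by dx ∧ dy gives (1) dx ∧ dy ∧ dz
  d(-x*z) includes (∂/∂x)(-x*z) dx = (-z) dx, which multiplied by dy ∧ dz gives (-z) dx ∧ dy ∧ dz
Collecting like 3-forms: d(omega) = (1 - z) dx ∧ dy ∧ dz.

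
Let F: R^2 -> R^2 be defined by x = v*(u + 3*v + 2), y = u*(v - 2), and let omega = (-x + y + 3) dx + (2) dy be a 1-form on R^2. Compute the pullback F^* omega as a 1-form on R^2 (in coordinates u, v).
F^* omega = (-2*u*v - 3*v^3 - 2*v^2 + 5*v - 4) du + (-2*u^2 - 3*u*v^2 - 14*u*v + u - 18*v^3 - 18*v^2 + 14*v + 6) dv

Using F^*(f dg) = (f ∘ F) d(g ∘ F), substitute each coordinate x_i by F_i(u, v) in f_i, and replace dx_i by d F_i = (∂F_i/∂u) du + (∂F_i/∂v) dv.
  For the x component: f_1(F) = -2*u - 3*v^2 - 2*v + 3; d F_1 = (v) du + (u + 6*v + 2) dv
  For the y component: f_2(F) = 2; d F_2 = (v - 2) du + (u) dv
Combining and collecting du, dv coefficients:
  coeff of du: -2*u*v - 3*v^3 - 2*v^2 + 5*v - 4
  coeff of dv: -2*u^2 - 3*u*v^2 - 14*u*v + u - 18*v^3 - 18*v^2 + 14*v + 6
F^* omega = (-2*u*v - 3*v^3 - 2*v^2 + 5*v - 4) du + (-2*u^2 - 3*u*v^2 - 14*u*v + u - 18*v^3 - 18*v^2 + 14*v + 6) dv.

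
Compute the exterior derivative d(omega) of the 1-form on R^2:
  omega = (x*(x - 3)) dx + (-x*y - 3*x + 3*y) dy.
d(omega) = (-y - 3) dx ∧ dy

For a 1-form omega = sum_i f_i dx_i, the exterior derivative is
  d(omega) = sum_{i < j} (∂f_j/∂x_i - ∂f_i/∂x_j) dx_i ∧ dx_j.
  coefficient of dx ∧ dy: ∂f_2/∂x - ∂f_1/∂y = ∂(-x*y - 3*x + 3*y)/∂x - ∂(x*(x - 3))/∂y = -y - 3
Assembling: d(omega) = (-y - 3) dx ∧ dy.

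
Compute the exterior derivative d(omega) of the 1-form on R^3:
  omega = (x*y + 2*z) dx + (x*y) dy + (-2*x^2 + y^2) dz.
d(omega) = (-x + y) dx ∧ dy + (-4*x - 2) dx ∧ dz + (2*y) dy ∧ dz

For a 1-form omega = sum_i f_i dx_i, the exterior derivative is
  d(omega) = sum_{i < j} (∂f_j/∂x_i - ∂f_i/∂x_j) dx_i ∧ dx_j.
  coefficient of dx ∧ dy: ∂f_2/∂x - ∂f_1/∂y = ∂(x*y)/∂x - ∂(x*y + 2*z)/∂y = -x + y
  coefficient of dx ∧ dz: ∂f_3/∂x - ∂f_1/∂z = ∂(-2*x^2 + y^2)/∂x - ∂(x*y + 2*z)/∂z = -4*x - 2
  coefficient of dy ∧ dz: ∂f_3/∂y - ∂f_2/∂z = ∂(-2*x^2 + y^2)/∂y - ∂(x*y)/∂z = 2*y
Assembling: d(omega) = (-x + y) dx ∧ dy + (-4*x - 2) dx ∧ dz + (2*y) dy ∧ dz.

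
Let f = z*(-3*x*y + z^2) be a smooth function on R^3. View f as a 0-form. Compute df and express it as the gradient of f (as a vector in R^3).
df = (-3*y*z) dx + (-3*x*z) dy + (-3*x*y + 3*z^2) dz; grad f = (-3*y*z, -3*x*z, -3*x*y + 3*z^2)

For a 0-form f, d f = (∂f/∂x) dx + (∂f/∂y) dy + (∂f/∂z) dz. The components of the vector representation are exactly the entries of grad f in Cartesian coordinates:
  ∂f/∂x = -3*y*z
  ∂f/∂y = -3*x*z
  ∂f/∂z = -3*x*y + 3*z^2.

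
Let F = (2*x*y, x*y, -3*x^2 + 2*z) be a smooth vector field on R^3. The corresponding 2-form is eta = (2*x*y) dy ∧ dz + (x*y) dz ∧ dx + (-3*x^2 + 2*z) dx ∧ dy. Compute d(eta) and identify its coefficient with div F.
d(eta) = (x + 2*y + 2) dx ∧ dy ∧ dz; div F = x + 2*y + 2

For a 2-form in R^3 of the form above, applying d gives a 3-form with coefficient ∂P/∂x + ∂Q/∂y + ∂R/∂z:
  ∂P/∂x = 2*y
  ∂Q/∂y = x
  ∂R/∂z = 2
Sum = x + 2*y + 2, which is exactly div F.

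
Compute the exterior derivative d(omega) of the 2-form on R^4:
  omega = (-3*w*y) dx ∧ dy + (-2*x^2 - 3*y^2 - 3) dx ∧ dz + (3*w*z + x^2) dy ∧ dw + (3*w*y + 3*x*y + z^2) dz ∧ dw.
d(omega) = (2*x - 3*y) dx ∧ dy ∧ dw + (6*y) dx ∧ dy ∧ dz + (3*x) dy ∧ dz ∧ dw + (3*y) dx ∧ dz ∧ dw

For a 2-form omega = sum_{i<j} g_{ij} dx_i ∧ dx_j, the exterior derivative is
  d(omega) = sum_{i<j} d(g_{ij}) ∧ dx_i ∧ dx_j = sum_{i<j, k} (∂g_{ij}/∂x_k) dx_k ∧ dx_i ∧ dx_j.
Expand each term, using dx_k ∧ dx_i ∧ dx_j = sgn(permutation) dx_{(a)} ∧ dx_{(b)} ∧ dx_{(c)} with (a < b < c) sorted:
  d(-3*w*y) includes (∂/∂w)(-3*w*y) dw = (-3*y) dw, which multiplied by dx ∧ dy gives (-3*y) dx ∧ dy ∧ dw
  d(-2*x^2 - 3*y^2 - 3) includes (∂/∂y)(-2*x^2 - 3*y^2 - 3) dy = (-6*y) dy, which multiplied by dx ∧ dz gives (6*y) dx ∧ dy ∧ dz
  d(3*w*z + x^2) includes (∂/∂x)(3*w*z + x^2) dx = (2*x) dx, which multiplied by dy ∧ dw gives (2*x) dx ∧ dy ∧ dw
  d(3*w*z + x^2) includes (∂/∂z)(3*w*z + x^2) dz = (3*w) dz, which multiplied by dy ∧ dw gives (-3*w) dy ∧ dz ∧ dw
  d(3*w*y + 3*x*y + z^2) includes (∂/∂x)(3*w*y + 3*x*y + z^2) dx = (3*y) dx, which multiplied by dz ∧ dw gives (3*y) dx ∧ dz ∧ dw
  d(3*w*y + 3*x*y + z^2) includes (∂/∂y)(3*w*y + 3*x*y + z^2) dy = (3*w + 3*x) dy, which multiplied by dz ∧ dw gives (3*w + 3*x) dy ∧ dz ∧ dw
Collecting like 3-forms: d(omega) = (2*x - 3*y) dx ∧ dy ∧ dw + (6*y) dx ∧ dy ∧ dz + (3*x) dy ∧ dz ∧ dw + (3*y) dx ∧ dz ∧ dw.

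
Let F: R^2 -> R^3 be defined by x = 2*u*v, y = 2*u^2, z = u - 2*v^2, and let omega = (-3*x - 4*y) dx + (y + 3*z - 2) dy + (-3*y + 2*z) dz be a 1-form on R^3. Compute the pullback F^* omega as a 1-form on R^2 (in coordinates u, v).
F^* omega = (8*u^3 - 16*u^2*v + 6*u^2 - 36*u*v^2 - 6*u - 4*v^2) du + (-16*u^3 + 12*u^2*v - 8*u*v + 16*v^3) dv

Using F^*(f dg) = (f ∘ F) d(g ∘ F), substitute each coordinate x_i by F_i(u, v) in f_i, and replace dx_i by d F_i = (∂F_i/∂u) du + (∂F_i/∂v) dv.
  For the x component: f_1(F) = 2*u*(-4*u - 3*v); d F_1 = (2*v) du + (2*u) dv
  For the y component: f_2(F) = 2*u^2 + 3*u - 6*v^2 - 2; d F_2 = (4*u) du + (0) dv
  For the z component: f_3(F) = -6*u^2 + 2*u - 4*v^2; d F_3 = (1) du + (-4*v) dv
Combining and collecting du, dv coefficients:
  coeff of du: 8*u^3 - 16*u^2*v + 6*u^2 - 36*u*v^2 - 6*u - 4*v^2
  coeff of dv: -16*u^3 + 12*u^2*v - 8*u*v + 16*v^3
F^* omega = (8*u^3 - 16*u^2*v + 6*u^2 - 36*u*v^2 - 6*u - 4*v^2) du + (-16*u^3 + 12*u^2*v - 8*u*v + 16*v^3) dv.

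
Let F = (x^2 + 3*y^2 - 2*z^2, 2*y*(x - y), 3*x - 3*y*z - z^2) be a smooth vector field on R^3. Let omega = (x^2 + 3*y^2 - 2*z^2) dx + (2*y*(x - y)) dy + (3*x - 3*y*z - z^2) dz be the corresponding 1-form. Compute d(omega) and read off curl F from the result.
d(omega) = (-3*z) dy ∧ dz + (-4*z - 3) dz ∧ dx + (-4*y) dx ∧ dy; curl F = (-3*z, -4*z - 3, -4*y)

d omega = sum_{i<j} (∂f_j/∂x_i - ∂f_i/∂x_j) dx_i ∧ dx_j. Under the identification (dy ∧ dz, dz ∧ dx, dx ∧ dy) ↔ (e_x, e_y, e_z), the coefficients are exactly the components of curl F. Compute:
  ∂R/∂y - ∂Q/∂z = (-3*z) - (0) = -3*z
  ∂P/∂z - ∂R/∂x = (-4*z) - (3) = -4*z - 3
  ∂Q/∂x - ∂P/∂y = (2*y) - (6*y) = -4*y.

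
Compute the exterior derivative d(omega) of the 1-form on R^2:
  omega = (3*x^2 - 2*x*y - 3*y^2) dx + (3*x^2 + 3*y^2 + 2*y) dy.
d(omega) = (8*x + 6*y) dx ∧ dy

For a 1-form omega = sum_i f_i dx_i, the exterior derivative is
  d(omega) = sum_{i < j} (∂f_j/∂x_i - ∂f_i/∂x_j) dx_i ∧ dx_j.
  coefficient of dx ∧ dy: ∂f_2/∂x - ∂f_1/∂y = ∂(3*x^2 + 3*y^2 + 2*y)/∂x - ∂(3*x^2 - 2*x*y - 3*y^2)/∂y = 8*x + 6*y
Assembling: d(omega) = (8*x + 6*y) dx ∧ dy.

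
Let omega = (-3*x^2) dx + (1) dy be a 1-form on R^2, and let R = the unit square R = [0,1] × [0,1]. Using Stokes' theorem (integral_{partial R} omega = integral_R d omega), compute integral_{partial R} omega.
integral_(partial R) omega = 0

Stokes: integral_partial_R omega = integral_R d omega with d omega = (∂Q/∂x - ∂P/∂y) dx ∧ dy.
  ∂Q/∂x = 0
  ∂P/∂y = 0
  integrand = ∂Q/∂x - ∂P/∂y = 0.
Integrating over R: integral_0^1 integral_0^1 (0) dx dy = 0.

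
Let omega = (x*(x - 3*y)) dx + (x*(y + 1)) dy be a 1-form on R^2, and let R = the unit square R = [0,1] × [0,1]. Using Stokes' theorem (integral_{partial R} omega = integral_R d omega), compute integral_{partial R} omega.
integral_(partial R) omega = 3

Stokes: integral_partial_R omega = integral_R d omega with d omega = (∂Q/∂x - ∂P/∂y) dx ∧ dy.
  ∂Q/∂x = y + 1
  ∂P/∂y = -3*x
  integrand = ∂Q/∂x - ∂P/∂y = 3*x + y + 1.
Integrating over R: integral_0^1 integral_0^1 (3*x + y + 1) dx dy = 3.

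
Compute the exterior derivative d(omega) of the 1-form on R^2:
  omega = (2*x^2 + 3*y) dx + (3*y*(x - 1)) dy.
d(omega) = (3*y - 3) dx ∧ dy

For a 1-form omega = sum_i f_i dx_i, the exterior derivative is
  d(omega) = sum_{i < j} (∂f_j/∂x_i - ∂f_i/∂x_j) dx_i ∧ dx_j.
  coefficient of dx ∧ dy: ∂f_2/∂x - ∂f_1/∂y = ∂(3*y*(x - 1))/∂x - ∂(2*x^2 + 3*y)/∂y = 3*y - 3
Assembling: d(omega) = (3*y - 3) dx ∧ dy.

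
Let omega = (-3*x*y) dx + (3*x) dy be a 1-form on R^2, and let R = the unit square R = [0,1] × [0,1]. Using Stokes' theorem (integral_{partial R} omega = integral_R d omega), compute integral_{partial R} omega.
integral_(partial R) omega = 9/2

Stokes: integral_partial_R omega = integral_R d omega with d omega = (∂Q/∂x - ∂P/∂y) dx ∧ dy.
  ∂Q/∂x = 3
  ∂P/∂y = -3*x
  integrand = ∂Q/∂x - ∂P/∂y = 3*x + 3.
Integrating over R: integral_0^1 integral_0^1 (3*x + 3) dx dy = 9/2.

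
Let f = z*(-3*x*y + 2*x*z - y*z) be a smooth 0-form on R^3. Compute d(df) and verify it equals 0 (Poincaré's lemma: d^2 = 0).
d(df) = 0

Step 1: df = sum_i (∂f/∂x_i) dx_i = (z*(-3*y + 2*z)) dx + (z*(-3*x - z)) dy + (-3*x*y + 4*x*z - 2*y*z) dz.
Step 2: Apply d again. Using the 1-form formula, the coefficient of dx ∧ dy in d(df) is ∂^2 f/∂x ∂y - ∂^2 f/∂y ∂x = (-3*z) - (-3*z) = 0 (equality of mixed partials for smooth f).
Similarly for dx ∧ dz and dy ∧ dz — all coefficients vanish. So d(df) = 0.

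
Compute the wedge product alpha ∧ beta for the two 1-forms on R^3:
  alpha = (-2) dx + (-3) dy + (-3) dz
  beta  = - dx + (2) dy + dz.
alpha ∧ beta = (-7) dx ∧ dy + (-5) dx ∧ dz + (3) dy ∧ dz

Distribute the wedge, using dx_i ∧ dx_j = -dx_j ∧ dx_i and dx_i ∧ dx_i = 0. For each pair (i, j) with i < j, the coefficient of dx_i ∧ dx_j in alpha ∧ beta is (alpha_i * beta_j - alpha_j * beta_i). Collecting: alpha ∧ beta = (-7) dx ∧ dy + (-5) dx ∧ dz + (3) dy ∧ dz.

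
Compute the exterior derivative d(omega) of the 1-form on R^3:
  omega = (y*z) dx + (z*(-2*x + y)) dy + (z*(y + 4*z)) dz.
d(omega) = (-3*z) dx ∧ dy + (-y) dx ∧ dz + (2*x - y + z) dy ∧ dz

For a 1-form omega = sum_i f_i dx_i, the exterior derivative is
  d(omega) = sum_{i < j} (∂f_j/∂x_i - ∂f_i/∂x_j) dx_i ∧ dx_j.
  coefficient of dx ∧ dy: ∂f_2/∂x - ∂f_1/∂y = ∂(z*(-2*x + y))/∂x - ∂(y*z)/∂y = -3*z
  coefficient of dx ∧ dz: ∂f_3/∂x - ∂f_1/∂z = ∂(z*(y + 4*z))/∂x - ∂(y*z)/∂z = -y
  coefficient of dy ∧ dz: ∂f_3/∂y - ∂f_2/∂z = ∂(z*(y + 4*z))/∂y - ∂(z*(-2*x + y))/∂z = 2*x - y + z
Assembling: d(omega) = (-3*z) dx ∧ dy + (-y) dx ∧ dz + (2*x - y + z) dy ∧ dz.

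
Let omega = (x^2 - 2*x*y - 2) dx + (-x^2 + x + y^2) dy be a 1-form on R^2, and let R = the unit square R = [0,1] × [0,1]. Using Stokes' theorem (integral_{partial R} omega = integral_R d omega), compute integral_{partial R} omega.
integral_(partial R) omega = 1

Stokes: integral_partial_R omega = integral_R d omega with d omega = (∂Q/∂x - ∂P/∂y) dx ∧ dy.
  ∂Q/∂x = 1 - 2*x
  ∂P/∂y = -2*x
  integrand = ∂Q/∂x - ∂P/∂y = 1.
Integrating over R: integral_0^1 integral_0^1 (1) dx dy = 1.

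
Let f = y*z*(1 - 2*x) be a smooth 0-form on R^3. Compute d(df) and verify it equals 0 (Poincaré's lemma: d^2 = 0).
d(df) = 0

Step 1: df = sum_i (∂f/∂x_i) dx_i = (-2*y*z) dx + (z*(1 - 2*x)) dy + (y*(1 - 2*x)) dz.
Step 2: Apply d again. Using the 1-form formula, the coefficient of dx ∧ dy in d(df) is ∂^2 f/∂x ∂y - ∂^2 f/∂y ∂x = (-2*z) - (-2*z) = 0 (equality of mixed partials for smooth f).
Similarly for dx ∧ dz and dy ∧ dz — all coefficients vanish. So d(df) = 0.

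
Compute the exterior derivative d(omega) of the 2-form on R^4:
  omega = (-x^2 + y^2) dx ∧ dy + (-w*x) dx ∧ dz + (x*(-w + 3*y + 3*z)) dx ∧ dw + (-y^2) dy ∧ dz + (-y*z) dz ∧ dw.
d(omega) = (-4*x) dx ∧ dz ∧ dw + (-3*x) dx ∧ dy ∧ dw + (-z) dy ∧ dz ∧ dw

For a 2-form omega = sum_{i<j} g_{ij} dx_i ∧ dx_j, the exterior derivative is
  d(omega) = sum_{i<j} d(g_{ij}) ∧ dx_i ∧ dx_j = sum_{i<j, k} (∂g_{ij}/∂x_k) dx_k ∧ dx_i ∧ dx_j.
Expand each term, using dx_k ∧ dx_i ∧ dx_j = sgn(permutation) dx_{(a)} ∧ dx_{(b)} ∧ dx_{(c)} with (a < b < c) sorted:
  d(-w*x) includes (∂/∂w)(-w*x) dw = (-x) dw, which multiplied by dx ∧ dz gives (-x) dx ∧ dz ∧ dw
  d(x*(-w + 3*y + 3*z)) includes (∂/∂y)(x*(-w + 3*y + 3*z)) dy = (3*x) dy, which multiplied by dx ∧ dw gives (-3*x) dx ∧ dy ∧ dw
  d(x*(-w + 3*y + 3*z)) includes (∂/∂z)(x*(-w + 3*y + 3*z)) dz = (3*x) dz, which multiplied by dx ∧ dw gives (-3*x) dx ∧ dz ∧ dw
  d(-y*z) includes (∂/∂y)(-y*z) dy = (-z) dy, which multiplied by dz ∧ dw gives (-z) dy ∧ dz ∧ dw
Collecting like 3-forms: d(omega) = (-4*x) dx ∧ dz ∧ dw + (-3*x) dx ∧ dy ∧ dw + (-z) dy ∧ dz ∧ dw.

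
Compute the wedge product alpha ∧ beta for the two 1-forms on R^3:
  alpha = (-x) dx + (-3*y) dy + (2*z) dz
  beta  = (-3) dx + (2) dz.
alpha ∧ beta = (-2*x + 6*z) dx ∧ dz + (-9*y) dx ∧ dy + (-6*y) dy ∧ dz

Distribute the wedge, using dx_i ∧ dx_j = -dx_j ∧ dx_i and dx_i ∧ dx_i = 0. For each pair (i, j) with i < j, the coefficient of dx_i ∧ dx_j in alpha ∧ beta is (alpha_i * beta_j - alpha_j * beta_i). Collecting: alpha ∧ beta = (-2*x + 6*z) dx ∧ dz + (-9*y) dx ∧ dy + (-6*y) dy ∧ dz.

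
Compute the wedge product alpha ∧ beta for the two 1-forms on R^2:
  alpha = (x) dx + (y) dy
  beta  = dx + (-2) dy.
alpha ∧ beta = (-2*x - y) dx ∧ dy

Distribute the wedge, using dx_i ∧ dx_j = -dx_j ∧ dx_i and dx_i ∧ dx_i = 0. For each pair (i, j) with i < j, the coefficient of dx_i ∧ dx_j in alpha ∧ beta is (alpha_i * beta_j - alpha_j * beta_i). Collecting: alpha ∧ beta = (-2*x - y) dx ∧ dy.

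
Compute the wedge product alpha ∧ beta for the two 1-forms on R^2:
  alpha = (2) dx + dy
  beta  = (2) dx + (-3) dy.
alpha ∧ beta = (-8) dx ∧ dy

Distribute the wedge, using dx_i ∧ dx_j = -dx_j ∧ dx_i and dx_i ∧ dx_i = 0. For each pair (i, j) with i < j, the coefficient of dx_i ∧ dx_j in alpha ∧ beta is (alpha_i * beta_j - alpha_j * beta_i). Collecting: alpha ∧ beta = (-8) dx ∧ dy.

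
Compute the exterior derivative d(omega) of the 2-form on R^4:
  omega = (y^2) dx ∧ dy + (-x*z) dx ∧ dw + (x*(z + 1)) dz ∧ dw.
d(omega) = (x + z + 1) dx ∧ dz ∧ dw

For a 2-form omega = sum_{i<j} g_{ij} dx_i ∧ dx_j, the exterior derivative is
  d(omega) = sum_{i<j} d(g_{ij}) ∧ dx_i ∧ dx_j = sum_{i<j, k} (∂g_{ij}/∂x_k) dx_k ∧ dx_i ∧ dx_j.
Expand each term, using dx_k ∧ dx_i ∧ dx_j = sgn(permutation) dx_{(a)} ∧ dx_{(b)} ∧ dx_{(c)} with (a < b < c) sorted:
  d(-x*z) includes (∂/∂z)(-x*z) dz = (-x) dz, which multiplied by dx ∧ dw gives (x) dx ∧ dz ∧ dw
  d(x*(z + 1)) includes (∂/∂x)(x*(z + 1)) dx = (z + 1) dx, which multiplied by dz ∧ dw gives (z + 1) dx ∧ dz ∧ dw
Collecting like 3-forms: d(omega) = (x + z + 1) dx ∧ dz ∧ dw.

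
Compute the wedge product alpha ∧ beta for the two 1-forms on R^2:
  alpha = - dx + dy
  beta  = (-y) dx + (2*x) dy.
alpha ∧ beta = (-2*x + y) dx ∧ dy

Distribute the wedge, using dx_i ∧ dx_j = -dx_j ∧ dx_i and dx_i ∧ dx_i = 0. For each pair (i, j) with i < j, the coefficient of dx_i ∧ dx_j in alpha ∧ beta is (alpha_i * beta_j - alpha_j * beta_i). Collecting: alpha ∧ beta = (-2*x + y) dx ∧ dy.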